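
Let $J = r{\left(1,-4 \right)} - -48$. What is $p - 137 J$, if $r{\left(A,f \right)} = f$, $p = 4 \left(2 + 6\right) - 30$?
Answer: $-6026$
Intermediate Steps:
$p = 2$ ($p = 4 \cdot 8 - 30 = 32 - 30 = 2$)
$J = 44$ ($J = -4 - -48 = -4 + 48 = 44$)
$p - 137 J = 2 - 6028 = -6026$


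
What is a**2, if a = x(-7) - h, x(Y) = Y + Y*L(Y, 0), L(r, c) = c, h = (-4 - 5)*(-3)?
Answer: 1156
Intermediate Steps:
h = 27 (h = -9*(-3) = 27)
x(Y) = Y (x(Y) = Y + Y*0 = Y + 0 = Y)
a = -34 (a = -7 - 1*27 = -7 - 27 = -34)
a**2 = (-34)**2 = 1156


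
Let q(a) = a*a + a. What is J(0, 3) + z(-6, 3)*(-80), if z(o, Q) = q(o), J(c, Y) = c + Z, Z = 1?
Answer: -2399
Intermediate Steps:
q(a) = a + a² (q(a) = a² + a = a + a²)
J(c, Y) = 1 + c (J(c, Y) = c + 1 = 1 + c)
z(o, Q) = o*(1 + o)
J(0, 3) + z(-6, 3)*(-80) = (1 + 0) - 6*(1 - 6)*(-80) = 1 - 6*(-5)*(-80) = 1 + 30*(-80) = 1 - 2400 = -2399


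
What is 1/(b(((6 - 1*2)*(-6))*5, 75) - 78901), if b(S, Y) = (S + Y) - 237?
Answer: -1/79183 ≈ -1.2629e-5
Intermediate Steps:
b(S, Y) = -237 + S + Y
1/(b(((6 - 1*2)*(-6))*5, 75) - 78901) = 1/((-237 + ((6 - 1*2)*(-6))*5 + 75) - 78901) = 1/((-237 + ((6 - 2)*(-6))*5 + 75) - 78901) = 1/((-237 + (4*(-6))*5 + 75) - 78901) = 1/((-237 - 24*5 + 75) - 78901) = 1/((-237 - 120 + 75) - 78901) = 1/(-282 - 78901) = 1/(-79183) = -1/79183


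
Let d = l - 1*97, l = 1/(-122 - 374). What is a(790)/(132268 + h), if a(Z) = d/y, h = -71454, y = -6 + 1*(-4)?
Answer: 3701/23202880 ≈ 0.00015951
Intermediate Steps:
y = -10 (y = -6 - 4 = -10)
l = -1/496 (l = 1/(-496) = -1/496 ≈ -0.0020161)
d = -48113/496 (d = -1/496 - 1*97 = -1/496 - 97 = -48113/496 ≈ -97.002)
a(Z) = 48113/4960 (a(Z) = -48113/496/(-10) = -48113/496*(-1/10) = 48113/4960)
a(790)/(132268 + h) = 48113/(4960*(132268 - 71454)) = (48113/4960)/60814 = (48113/4960)*(1/60814) = 3701/23202880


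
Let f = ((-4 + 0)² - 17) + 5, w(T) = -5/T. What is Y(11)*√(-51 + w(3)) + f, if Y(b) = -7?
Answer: 4 - 7*I*√474/3 ≈ 4.0 - 50.8*I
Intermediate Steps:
f = 4 (f = ((-4)² - 17) + 5 = (16 - 17) + 5 = -1 + 5 = 4)
Y(11)*√(-51 + w(3)) + f = -7*√(-51 - 5/3) + 4 = -7*I*√474/3 + 4 = 4 - 7*I*√474/3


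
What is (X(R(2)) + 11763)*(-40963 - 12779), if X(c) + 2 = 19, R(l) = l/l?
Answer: -633080760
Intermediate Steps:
R(l) = 1
X(c) = 17 (X(c) = -2 + 19 = 17)
(X(R(2)) + 11763)*(-40963 - 12779) = (17 + 11763)*(-40963 - 12779) = 11780*(-53742) = -633080760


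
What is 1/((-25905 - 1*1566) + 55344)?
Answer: 1/27873 ≈ 3.5877e-5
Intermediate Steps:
1/((-25905 - 1*1566) + 55344) = 1/((-25905 - 1566) + 55344) = 1/(-27471 + 55344) = 1/27873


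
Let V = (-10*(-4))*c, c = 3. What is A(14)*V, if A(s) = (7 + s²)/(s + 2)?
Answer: 3045/2 ≈ 1522.5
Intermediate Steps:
V = 120 (V = -10*(-4)*3 = 40*3 = 120)
A(s) = (7 + s²)/(2 + s)
A(14)*V = ((7 + 14²)/(2 + 14))*120 = ((7 + 196)/16)*120 = ((1/16)*203)*120 = (203/16)*120 = 3045/2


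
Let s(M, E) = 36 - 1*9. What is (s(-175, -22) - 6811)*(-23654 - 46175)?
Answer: 473719936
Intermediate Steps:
s(M, E) = 27 (s(M, E) = 36 - 9 = 27)
(s(-175, -22) - 6811)*(-23654 - 46175) = (27 - 6811)*(-23654 - 46175) = -6784*(-69829) = 473719936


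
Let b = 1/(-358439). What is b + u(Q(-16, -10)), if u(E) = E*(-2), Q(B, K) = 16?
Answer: -11470049/358439 ≈ -32.000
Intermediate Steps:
u(E) = -2*E
b = -1/358439 ≈ -2.7899e-6
b + u(Q(-16, -10)) = -1/358439 - 2*16 = -1/358439 - 32 = -11470049/358439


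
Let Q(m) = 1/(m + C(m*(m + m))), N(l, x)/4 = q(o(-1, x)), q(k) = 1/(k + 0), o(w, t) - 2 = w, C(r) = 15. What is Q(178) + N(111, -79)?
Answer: 773/193 ≈ 4.0052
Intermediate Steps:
o(w, t) = 2 + w
q(k) = 1/k
N(l, x) = 4 (N(l, x) = 4/(2 - 1) = 4/1 = 4*1 = 4)
Q(m) = 1/(15 + m) (Q(m) = 1/(m + 15) = 1/(15 + m))
Q(178) + N(111, -79) = 1/(15 + 178) + 4 = 1/193 + 4 = 773/193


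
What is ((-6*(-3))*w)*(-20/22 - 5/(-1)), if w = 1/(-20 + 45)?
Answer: 162/55 ≈ 2.9455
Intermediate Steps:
w = 1/25 ≈ 0.040000
((-6*(-3))*w)*(-20/22 - 5/(-1)) = (-6*(-3)*(1/25))*(-20/22 - 5/(-1)) = (18*(1/25))*(-20*1/22 - 5*(-1)) = 18*(-10/11 + 5)/25 = (18/25)*(45/11) = 162/55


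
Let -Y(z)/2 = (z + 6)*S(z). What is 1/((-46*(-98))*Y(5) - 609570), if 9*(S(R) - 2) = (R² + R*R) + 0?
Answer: -9/12230098 ≈ -7.3589e-7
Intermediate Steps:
S(R) = 2 + 2*R²/9 (S(R) = 2 + ((R² + R*R) + 0)/9 = 2 + ((R² + R²) + 0)/9 = 2 + (2*R² + 0)/9 = 2 + (2*R²)/9 = 2 + 2*R²/9)
Y(z) = -2*(2 + 2*z²/9)*(6 + z) (Y(z) = -2*(z + 6)*(2 + 2*z²/9) = -2*(6 + z)*(2 + 2*z²/9) = -2*(2 + 2*z²/9)*(6 + z))
1/((-46*(-98))*Y(5) - 609570) = 1/((-46*(-98))*(-4*(6 + 5)*(9 + 5²)/9) - 609570) = 1/(4508*(-4/9*11*(9 + 25)) - 609570) = 1/(4508*(-4/9*11*34) - 609570) = 1/(4508*(-1496/9) - 609570) = 1/(-6743968/9 - 609570) = 1/(-12230098/9) = -9/12230098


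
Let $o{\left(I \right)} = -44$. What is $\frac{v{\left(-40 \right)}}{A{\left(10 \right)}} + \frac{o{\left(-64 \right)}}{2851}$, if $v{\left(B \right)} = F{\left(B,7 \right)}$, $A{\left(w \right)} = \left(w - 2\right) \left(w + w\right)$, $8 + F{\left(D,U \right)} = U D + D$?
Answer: $- \frac{117771}{57020} \approx -2.0654$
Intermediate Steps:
$F{\left(D,U \right)} = -8 + D + D U$ ($F{\left(D,U \right)} = -8 + \left(U D + D\right) = -8 + \left(D U + D\right) = -8 + \left(D + D U\right) = -8 + D + D U$)
$A{\left(w \right)} = 2 w \left(-2 + w\right)$ ($A{\left(w \right)} = \left(-2 + w\right) 2 w = 2 w \left(-2 + w\right)$)
$v{\left(B \right)} = -8 + 8 B$ ($v{\left(B \right)} = -8 + B + B 7 = -8 + B + 7 B = -8 + 8 B$)
$\frac{v{\left(-40 \right)}}{A{\left(10 \right)}} + \frac{o{\left(-64 \right)}}{2851} = \frac{-8 + 8 \left(-40\right)}{2 \cdot 10 \left(-2 + 10\right)} - \frac{44}{2851} = \frac{-8 - 320}{2 \cdot 10 \cdot 8} - \frac{44}{2851} = - \frac{328}{160} - \frac{44}{2851} = \left(-328\right) \frac{1}{160} - \frac{44}{2851} = - \frac{41}{20} - \frac{44}{2851} = - \frac{117771}{57020}$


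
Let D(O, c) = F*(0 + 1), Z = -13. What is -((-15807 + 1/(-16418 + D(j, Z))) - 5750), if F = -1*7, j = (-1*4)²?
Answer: 354073726/16425 ≈ 21557.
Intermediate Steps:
j = 16 (j = (-4)² = 16)
F = -7
D(O, c) = -7 (D(O, c) = -7*(0 + 1) = -7*1 = -7)
-((-15807 + 1/(-16418 + D(j, Z))) - 5750) = -((-15807 + 1/(-16418 - 7)) - 5750) = -((-15807 + 1/(-16425)) - 5750) = -((-15807 - 1/16425) - 5750) = -(-259629976/16425 - 5750) = -1*(-354073726/16425) = 354073726/16425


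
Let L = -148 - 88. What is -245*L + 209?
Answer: 58029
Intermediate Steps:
L = -236
-245*L + 209 = -245*(-236) + 209 = 57820 + 209 = 58029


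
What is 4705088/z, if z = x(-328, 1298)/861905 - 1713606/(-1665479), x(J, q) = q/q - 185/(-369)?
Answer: 623064039617001098160/136250305371259 ≈ 4.5729e+6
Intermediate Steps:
x(J, q) = 554/369 (x(J, q) = 1 - 185*(-1/369) = 1 + 185/369 = 554/369)
z = 545001221485036/529693845995655 (z = (554/369)/861905 - 1713606/(-1665479) = (554/369)*(1/861905) - 1713606*(-1/1665479) = 554/318042945 + 1713606/1665479 = 545001221485036/529693845995655 ≈ 1.0289)
4705088/z = 4705088/(545001221485036/529693845995655) = 4705088*(529693845995655/545001221485036) = 623064039617001098160/136250305371259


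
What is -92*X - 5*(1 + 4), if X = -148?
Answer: 13591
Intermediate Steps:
-92*X - 5*(1 + 4) = -92*(-148) - 5*(1 + 4) = 13616 - 5*5 = 13616 - 25 = 13591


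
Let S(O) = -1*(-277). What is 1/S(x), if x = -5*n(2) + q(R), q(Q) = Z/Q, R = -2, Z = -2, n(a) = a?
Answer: 1/277 ≈ 0.0036101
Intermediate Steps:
q(Q) = -2/Q
x = -9 (x = -5*2 - 2/(-2) = -10 - 2*(-½) = -10 + 1 = -9)
S(O) = 277
1/S(x) = 1/277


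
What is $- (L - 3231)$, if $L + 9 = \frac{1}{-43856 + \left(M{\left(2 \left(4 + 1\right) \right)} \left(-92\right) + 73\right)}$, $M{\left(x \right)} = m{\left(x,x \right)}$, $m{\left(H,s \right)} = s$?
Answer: $\frac{144837721}{44703} \approx 3240.0$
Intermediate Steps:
$M{\left(x \right)} = x$
$L = - \frac{402328}{44703}$ ($L = -9 + \frac{1}{-43856 + \left(2 \left(4 + 1\right) \left(-92\right) + 73\right)} = -9 + \frac{1}{-43856 + \left(2 \cdot 5 \left(-92\right) + 73\right)} = -9 + \frac{1}{-43856 + \left(10 \left(-92\right) + 73\right)} = -9 + \frac{1}{-43856 + \left(-920 + 73\right)} = -9 + \frac{1}{-43856 - 847} = -9 + \frac{1}{-44703} = -9 - \frac{1}{44703} = - \frac{402328}{44703} \approx -9.0$)
$- (L - 3231) = - (- \frac{402328}{44703} - 3231) = \left(-1\right) \left(- \frac{144837721}{44703}\right) = \frac{144837721}{44703}$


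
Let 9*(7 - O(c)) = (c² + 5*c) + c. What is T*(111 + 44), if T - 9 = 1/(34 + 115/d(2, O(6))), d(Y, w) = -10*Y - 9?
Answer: 1219540/871 ≈ 1400.2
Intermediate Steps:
O(c) = 7 - 2*c/3 - c²/9 (O(c) = 7 - ((c² + 5*c) + c)/9 = 7 - (c² + 6*c)/9 = 7 + (-2*c/3 - c²/9) = 7 - 2*c/3 - c²/9)
d(Y, w) = -9 - 10*Y
T = 7868/871 (T = 9 + 1/(34 + 115/(-9 - 10*2)) = 9 + 1/(34 + 115/(-9 - 20)) = 9 + 1/(34 + 115/(-29)) = 9 + 1/(34 + 115*(-1/29)) = 9 + 1/(34 - 115/29) = 9 + 1/(871/29) = 9 + 29/871 = 7868/871 ≈ 9.0333)
T*(111 + 44) = 7868*(111 + 44)/871 = (7868/871)*155 = 1219540/871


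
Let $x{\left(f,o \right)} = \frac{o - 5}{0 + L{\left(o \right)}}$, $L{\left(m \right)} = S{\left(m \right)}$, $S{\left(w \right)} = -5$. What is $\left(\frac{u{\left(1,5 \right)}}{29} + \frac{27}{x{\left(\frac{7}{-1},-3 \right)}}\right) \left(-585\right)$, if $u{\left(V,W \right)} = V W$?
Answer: $- \frac{2313675}{232} \approx -9972.7$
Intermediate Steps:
$L{\left(m \right)} = -5$
$x{\left(f,o \right)} = 1 - \frac{o}{5}$ ($x{\left(f,o \right)} = \frac{o - 5}{0 - 5} = \frac{-5 + o}{-5} = \left(-5 + o\right) \left(- \frac{1}{5}\right) = 1 - \frac{o}{5}$)
$\left(\frac{u{\left(1,5 \right)}}{29} + \frac{27}{x{\left(\frac{7}{-1},-3 \right)}}\right) \left(-585\right) = \left(\frac{1 \cdot 5}{29} + \frac{27}{1 - - \frac{3}{5}}\right) \left(-585\right) = \left(5 \cdot \frac{1}{29} + \frac{27}{1 + \frac{3}{5}}\right) \left(-585\right) = \left(\frac{5}{29} + \frac{27}{\frac{8}{5}}\right) \left(-585\right) = \left(\frac{5}{29} + 27 \cdot \frac{5}{8}\right) \left(-585\right) = \left(\frac{5}{29} + \frac{135}{8}\right) \left(-585\right) = \frac{3955}{232} \left(-585\right) = - \frac{2313675}{232}$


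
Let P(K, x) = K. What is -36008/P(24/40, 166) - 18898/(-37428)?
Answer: -1123080071/18714 ≈ -60013.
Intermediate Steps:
-36008/P(24/40, 166) - 18898/(-37428) = -36008/(24/40) - 18898/(-37428) = -36008/(24*(1/40)) - 18898*(-1/37428) = -36008/⅗ + 9449/18714 = -36008*5/3 + 9449/18714 = -180040/3 + 9449/18714 = -1123080071/18714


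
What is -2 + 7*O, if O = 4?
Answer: 26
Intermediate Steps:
-2 + 7*O = -2 + 7*4 = -2 + 28 = 26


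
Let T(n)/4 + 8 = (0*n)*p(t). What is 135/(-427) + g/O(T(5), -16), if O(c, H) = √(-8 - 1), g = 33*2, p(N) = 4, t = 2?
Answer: -135/427 - 22*I ≈ -0.31616 - 22.0*I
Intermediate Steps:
T(n) = -32 (T(n) = -32 + 4*((0*n)*4) = -32 + 4*(0*4) = -32 + 4*0 = -32 + 0 = -32)
g = 66
O(c, H) = 3*I (O(c, H) = √(-9) = 3*I)
135/(-427) + g/O(T(5), -16) = 135/(-427) + 66/((3*I)) = 135*(-1/427) + 66*(-I/3) = -135/427 - 22*I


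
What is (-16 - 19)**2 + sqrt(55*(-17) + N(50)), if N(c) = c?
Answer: 1225 + I*sqrt(885) ≈ 1225.0 + 29.749*I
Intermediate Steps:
(-16 - 19)**2 + sqrt(55*(-17) + N(50)) = (-16 - 19)**2 + sqrt(55*(-17) + 50) = (-35)**2 + sqrt(-935 + 50) = 1225 + sqrt(-885) = 1225 + I*sqrt(885)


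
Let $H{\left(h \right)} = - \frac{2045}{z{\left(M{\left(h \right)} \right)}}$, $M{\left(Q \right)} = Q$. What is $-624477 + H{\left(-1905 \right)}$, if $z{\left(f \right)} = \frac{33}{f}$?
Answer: $- \frac{5570672}{11} \approx -5.0642 \cdot 10^{5}$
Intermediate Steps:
$H{\left(h \right)} = - \frac{2045 h}{33}$ ($H{\left(h \right)} = - \frac{2045}{33 \frac{1}{h}} = - 2045 \frac{h}{33} = - \frac{2045 h}{33}$)
$-624477 + H{\left(-1905 \right)} = -624477 - - \frac{1298575}{11} = -624477 + \frac{1298575}{11} = - \frac{5570672}{11}$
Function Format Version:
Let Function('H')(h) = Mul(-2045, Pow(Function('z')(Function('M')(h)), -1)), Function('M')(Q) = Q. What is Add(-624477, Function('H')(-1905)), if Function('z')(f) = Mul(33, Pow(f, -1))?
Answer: Rational(-5570672, 11) ≈ -5.0642e+5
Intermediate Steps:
Function('H')(h) = Mul(Rational(-2045, 33), h) (Function('H')(h) = Mul(-2045, Pow(Mul(33, Pow(h, -1)), -1)) = Mul(-2045, Mul(Rational(1, 33), h)) = Mul(Rational(-2045, 33), h))
Add(-624477, Function('H')(-1905)) = Add(-624477, Mul(Rational(-2045, 33), -1905)) = Add(-624477, Rational(1298575, 11)) = Rational(-5570672, 11)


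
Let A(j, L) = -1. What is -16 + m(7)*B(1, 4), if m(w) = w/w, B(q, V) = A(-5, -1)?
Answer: -17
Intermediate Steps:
B(q, V) = -1
m(w) = 1
-16 + m(7)*B(1, 4) = -16 + 1*(-1) = -16 - 1 = -17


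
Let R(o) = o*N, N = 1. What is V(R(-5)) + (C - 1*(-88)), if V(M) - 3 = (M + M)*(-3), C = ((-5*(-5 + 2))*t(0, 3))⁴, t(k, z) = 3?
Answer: 4100746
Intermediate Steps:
R(o) = o (R(o) = o*1 = o)
C = 4100625 (C = (-5*(-5 + 2)*3)⁴ = (-5*(-3)*3)⁴ = (15*3)⁴ = 45⁴ = 4100625)
V(M) = 3 - 6*M (V(M) = 3 + (M + M)*(-3) = 3 + (2*M)*(-3) = 3 - 6*M)
V(R(-5)) + (C - 1*(-88)) = (3 - 6*(-5)) + (4100625 - 1*(-88)) = (3 + 30) + (4100625 + 88) = 33 + 4100713 = 4100746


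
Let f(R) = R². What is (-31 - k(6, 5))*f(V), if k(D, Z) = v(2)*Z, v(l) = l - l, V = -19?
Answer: -11191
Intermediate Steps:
v(l) = 0
k(D, Z) = 0 (k(D, Z) = 0*Z = 0)
(-31 - k(6, 5))*f(V) = (-31 - 1*0)*(-19)² = (-31 + 0)*361 = -31*361 = -11191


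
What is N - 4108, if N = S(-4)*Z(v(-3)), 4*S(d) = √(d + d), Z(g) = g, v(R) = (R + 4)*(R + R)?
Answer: -4108 - 3*I*√2 ≈ -4108.0 - 4.2426*I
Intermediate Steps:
v(R) = 2*R*(4 + R) (v(R) = (4 + R)*(2*R) = 2*R*(4 + R))
S(d) = √2*√d/4 (S(d) = √(d + d)/4 = √(2*d)/4 = (√2*√d)/4 = √2*√d/4)
N = -3*I*√2 (N = (√2*√(-4)/4)*(2*(-3)*(4 - 3)) = (√2*(2*I)/4)*(2*(-3)*1) = (I*√2/2)*(-6) = -3*I*√2 ≈ -4.2426*I)
N - 4108 = -3*I*√2 - 4108 = -4108 - 3*I*√2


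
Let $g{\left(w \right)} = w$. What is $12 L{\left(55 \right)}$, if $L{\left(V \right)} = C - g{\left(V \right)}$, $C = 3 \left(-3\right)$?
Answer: $-768$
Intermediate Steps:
$C = -9$
$L{\left(V \right)} = -9 - V$
$12 L{\left(55 \right)} = 12 \left(-9 - 55\right) = 12 \left(-64\right) = -768$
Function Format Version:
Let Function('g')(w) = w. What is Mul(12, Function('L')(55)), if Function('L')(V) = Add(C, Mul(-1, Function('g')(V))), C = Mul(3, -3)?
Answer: -768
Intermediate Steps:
C = -9
Function('L')(V) = Add(-9, Mul(-1, V))
Mul(12, Function('L')(55)) = Mul(12, Add(-9, Mul(-1, 55))) = Mul(12, Add(-9, -55)) = Mul(12, -64) = -768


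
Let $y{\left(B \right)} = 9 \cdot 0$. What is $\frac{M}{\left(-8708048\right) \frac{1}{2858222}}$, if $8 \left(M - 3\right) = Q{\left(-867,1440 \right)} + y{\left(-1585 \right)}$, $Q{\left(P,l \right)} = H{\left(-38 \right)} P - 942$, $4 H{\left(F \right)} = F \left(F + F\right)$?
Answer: $\frac{223974563253}{8708048} \approx 25720.0$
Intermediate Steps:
$H{\left(F \right)} = \frac{F^{2}}{2}$ ($H{\left(F \right)} = \frac{F \left(F + F\right)}{4} = \frac{F 2 F}{4} = \frac{2 F^{2}}{4} = \frac{F^{2}}{2}$)
$Q{\left(P,l \right)} = -942 + 722 P$ ($Q{\left(P,l \right)} = \frac{\left(-38\right)^{2}}{2} P - 942 = \frac{1}{2} \cdot 1444 P - 942 = 722 P - 942 = -942 + 722 P$)
$y{\left(B \right)} = 0$
$M = - \frac{156723}{2}$ ($M = 3 + \frac{\left(-942 + 722 \left(-867\right)\right) + 0}{8} = 3 + \frac{\left(-942 - 625974\right) + 0}{8} = 3 + \frac{-626916 + 0}{8} = 3 + \frac{1}{8} \left(-626916\right) = 3 - \frac{156729}{2} = - \frac{156723}{2} \approx -78362.0$)
$\frac{M}{\left(-8708048\right) \frac{1}{2858222}} = - \frac{156723}{2 \left(- \frac{8708048}{2858222}\right)} = - \frac{156723}{2 \left(\left(-8708048\right) \frac{1}{2858222}\right)} = - \frac{156723}{2 \left(- \frac{4354024}{1429111}\right)} = \left(- \frac{156723}{2}\right) \left(- \frac{1429111}{4354024}\right) = \frac{223974563253}{8708048}$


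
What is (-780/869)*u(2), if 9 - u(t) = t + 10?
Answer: 2340/869 ≈ 2.6927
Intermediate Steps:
u(t) = -1 - t (u(t) = 9 - (t + 10) = 9 - (10 + t) = 9 + (-10 - t) = -1 - t)
(-780/869)*u(2) = (-780/869)*(-1 - 1*2) = (-780*1/869)*(-1 - 2) = -780/869*(-3) = 2340/869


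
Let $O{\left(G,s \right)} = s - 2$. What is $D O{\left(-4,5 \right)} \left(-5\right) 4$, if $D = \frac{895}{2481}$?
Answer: $- \frac{17900}{827} \approx -21.645$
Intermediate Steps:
$O{\left(G,s \right)} = -2 + s$
$D = \frac{895}{2481}$ ($D = 895 \cdot \frac{1}{2481} = \frac{895}{2481} \approx 0.36074$)
$D O{\left(-4,5 \right)} \left(-5\right) 4 = \frac{895 \left(-2 + 5\right) \left(-5\right) 4}{2481} = \frac{895 \cdot 3 \left(-5\right) 4}{2481} = \frac{895 \left(\left(-15\right) 4\right)}{2481} = \frac{895}{2481} \left(-60\right) = - \frac{17900}{827}$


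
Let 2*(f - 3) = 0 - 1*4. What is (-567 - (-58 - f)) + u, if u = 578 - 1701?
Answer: -1631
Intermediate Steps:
u = -1123
f = 1 (f = 3 + (0 - 1*4)/2 = 3 + (0 - 4)/2 = 3 + (½)*(-4) = 3 - 2 = 1)
(-567 - (-58 - f)) + u = (-567 - (-58 - 1*1)) - 1123 = (-567 - (-58 - 1)) - 1123 = (-567 - 1*(-59)) - 1123 = (-567 + 59) - 1123 = -508 - 1123 = -1631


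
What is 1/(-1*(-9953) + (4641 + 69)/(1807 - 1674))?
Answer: 133/1328459 ≈ 0.00010012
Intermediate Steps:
1/(-1*(-9953) + (4641 + 69)/(1807 - 1674)) = 1/(9953 + 4710/133) = 1/(1328459/133) = 133/1328459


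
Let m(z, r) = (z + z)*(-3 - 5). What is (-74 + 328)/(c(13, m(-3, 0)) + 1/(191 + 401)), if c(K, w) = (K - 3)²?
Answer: 150368/59201 ≈ 2.5400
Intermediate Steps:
m(z, r) = -16*z (m(z, r) = (2*z)*(-8) = -16*z)
c(K, w) = (-3 + K)²
(-74 + 328)/(c(13, m(-3, 0)) + 1/(191 + 401)) = (-74 + 328)/((-3 + 13)² + 1/(191 + 401)) = 254/(10² + 1/592) = 254/(100 + 1/592) = 254/(59201/592) = 254*(592/59201) = 150368/59201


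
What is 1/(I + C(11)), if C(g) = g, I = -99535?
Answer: -1/99524 ≈ -1.0048e-5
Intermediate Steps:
1/(I + C(11)) = 1/(-99535 + 11) = 1/(-99524) = -1/99524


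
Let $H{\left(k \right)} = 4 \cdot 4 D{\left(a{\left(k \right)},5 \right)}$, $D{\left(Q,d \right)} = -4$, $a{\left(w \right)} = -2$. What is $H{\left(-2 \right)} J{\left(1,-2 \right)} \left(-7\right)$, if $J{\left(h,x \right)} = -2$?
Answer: $-896$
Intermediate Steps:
$H{\left(k \right)} = -64$ ($H{\left(k \right)} = 4 \cdot 4 \left(-4\right) = 16 \left(-4\right) = -64$)
$H{\left(-2 \right)} J{\left(1,-2 \right)} \left(-7\right) = \left(-64\right) \left(-2\right) \left(-7\right) = 128 \left(-7\right) = -896$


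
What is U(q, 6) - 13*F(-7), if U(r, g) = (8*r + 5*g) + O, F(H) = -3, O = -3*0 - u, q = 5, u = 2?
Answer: 107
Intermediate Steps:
O = -2 (O = -3*0 - 1*2 = 0 - 2 = -2)
U(r, g) = -2 + 5*g + 8*r (U(r, g) = (8*r + 5*g) - 2 = (5*g + 8*r) - 2 = -2 + 5*g + 8*r)
U(q, 6) - 13*F(-7) = (-2 + 5*6 + 8*5) - 13*(-3) = (-2 + 30 + 40) + 39 = 68 + 39 = 107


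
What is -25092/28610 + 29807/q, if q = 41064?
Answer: -88799809/587420520 ≈ -0.15117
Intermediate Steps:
-25092/28610 + 29807/q = -25092/28610 + 29807/41064 = -25092*1/28610 + 29807*(1/41064) = -12546/14305 + 29807/41064 = -88799809/587420520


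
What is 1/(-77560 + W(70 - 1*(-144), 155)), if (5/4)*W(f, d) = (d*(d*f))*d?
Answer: 1/637449840 ≈ 1.5688e-9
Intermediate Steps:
W(f, d) = 4*f*d**3/5 (W(f, d) = 4*((d*(d*f))*d)/5 = 4*((f*d**2)*d)/5 = 4*(f*d**3)/5 = 4*f*d**3/5)
1/(-77560 + W(70 - 1*(-144), 155)) = 1/(-77560 + (4/5)*(70 - 1*(-144))*155**3) = 1/(-77560 + (4/5)*(70 + 144)*3723875) = 1/(-77560 + (4/5)*214*3723875) = 1/(-77560 + 637527400) = 1/637449840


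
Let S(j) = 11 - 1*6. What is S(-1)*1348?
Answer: 6740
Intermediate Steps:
S(j) = 5 (S(j) = 11 - 6 = 5)
S(-1)*1348 = 5*1348 = 6740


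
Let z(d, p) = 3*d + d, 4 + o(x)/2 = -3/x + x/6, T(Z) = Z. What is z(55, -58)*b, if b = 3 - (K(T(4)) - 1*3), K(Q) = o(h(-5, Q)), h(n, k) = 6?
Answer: 2860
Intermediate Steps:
o(x) = -8 - 6/x + x/3 (o(x) = -8 + 2*(-3/x + x/6) = -8 + (-6/x + x/3) = -8 - 6/x + x/3)
K(Q) = -7 (K(Q) = -8 - 6/6 + (⅓)*6 = -8 - 6*⅙ + 2 = -8 - 1 + 2 = -7)
z(d, p) = 4*d
b = 13 (b = 3 - (-7 - 1*3) = 3 - (-7 - 3) = 3 - 1*(-10) = 3 + 10 = 13)
z(55, -58)*b = (4*55)*13 = 220*13 = 2860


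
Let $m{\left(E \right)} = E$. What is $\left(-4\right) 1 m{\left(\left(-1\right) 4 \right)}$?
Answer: $16$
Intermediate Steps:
$\left(-4\right) 1 m{\left(\left(-1\right) 4 \right)} = \left(-4\right) 1 \left(\left(-1\right) 4\right) = \left(-4\right) \left(-4\right) = 16$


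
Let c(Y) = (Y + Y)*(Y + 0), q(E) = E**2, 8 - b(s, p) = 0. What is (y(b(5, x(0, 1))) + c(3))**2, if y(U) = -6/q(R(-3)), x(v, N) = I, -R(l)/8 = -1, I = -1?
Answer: 328329/1024 ≈ 320.63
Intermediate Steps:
R(l) = 8 (R(l) = -8*(-1) = 8)
x(v, N) = -1
b(s, p) = 8 (b(s, p) = 8 - 1*0 = 8 + 0 = 8)
c(Y) = 2*Y**2 (c(Y) = (2*Y)*Y = 2*Y**2)
y(U) = -3/32 (y(U) = -6/(8**2) = -6/64 = -6*1/64 = -3/32)
(y(b(5, x(0, 1))) + c(3))**2 = (-3/32 + 2*3**2)**2 = (-3/32 + 2*9)**2 = (-3/32 + 18)**2 = (573/32)**2 = 328329/1024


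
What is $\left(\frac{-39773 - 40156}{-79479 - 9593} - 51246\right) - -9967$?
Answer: $- \frac{3676723159}{89072} \approx -41278.0$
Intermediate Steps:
$\left(\frac{-39773 - 40156}{-79479 - 9593} - 51246\right) - -9967 = \left(- \frac{79929}{-89072} - 51246\right) + 9967 = \left(\left(-79929\right) \left(- \frac{1}{89072}\right) - 51246\right) + 9967 = \left(\frac{79929}{89072} - 51246\right) + 9967 = - \frac{4564503783}{89072} + 9967 = - \frac{3676723159}{89072}$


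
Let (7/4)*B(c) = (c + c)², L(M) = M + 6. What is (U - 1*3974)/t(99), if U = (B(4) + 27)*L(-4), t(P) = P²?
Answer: -272/693 ≈ -0.39250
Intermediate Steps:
L(M) = 6 + M
B(c) = 16*c²/7 (B(c) = 4*(c + c)²/7 = 4*(2*c)²/7 = 4*(4*c²)/7 = 16*c²/7)
U = 890/7 (U = ((16/7)*4² + 27)*(6 - 4) = ((16/7)*16 + 27)*2 = (256/7 + 27)*2 = (445/7)*2 = 890/7 ≈ 127.14)
(U - 1*3974)/t(99) = (890/7 - 1*3974)/(99²) = (890/7 - 3974)/9801 = -26928/7*1/9801 = -272/693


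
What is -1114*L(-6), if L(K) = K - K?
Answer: 0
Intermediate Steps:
L(K) = 0
-1114*L(-6) = -1114*0 = 0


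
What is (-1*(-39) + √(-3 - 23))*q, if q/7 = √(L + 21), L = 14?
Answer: 7*√35*(39 + I*√26) ≈ 1615.1 + 211.16*I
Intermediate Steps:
q = 7*√35 (q = 7*√(14 + 21) = 7*√35 ≈ 41.413)
(-1*(-39) + √(-3 - 23))*q = (-1*(-39) + √(-3 - 23))*(7*√35) = (39 + √(-26))*(7*√35) = (39 + I*√26)*(7*√35) = 7*√35*(39 + I*√26)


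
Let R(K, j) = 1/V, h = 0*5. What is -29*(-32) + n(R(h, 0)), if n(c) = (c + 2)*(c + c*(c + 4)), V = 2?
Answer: 7479/8 ≈ 934.88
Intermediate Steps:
h = 0
R(K, j) = ½ (R(K, j) = 1/2 = ½)
n(c) = (2 + c)*(c + c*(4 + c))
-29*(-32) + n(R(h, 0)) = -29*(-32) + (10 + (½)² + 7*(½))/2 = 928 + (10 + ¼ + 7/2)/2 = 928 + (½)*(55/4) = 928 + 55/8 = 7479/8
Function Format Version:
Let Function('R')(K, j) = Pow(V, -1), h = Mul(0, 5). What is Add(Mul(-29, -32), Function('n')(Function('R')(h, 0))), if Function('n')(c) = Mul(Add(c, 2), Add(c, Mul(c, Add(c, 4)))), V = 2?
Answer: Rational(7479, 8) ≈ 934.88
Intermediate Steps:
h = 0
Function('R')(K, j) = Rational(1, 2) (Function('R')(K, j) = Pow(2, -1) = Rational(1, 2))
Function('n')(c) = Mul(Add(2, c), Add(c, Mul(c, Add(4, c))))
Add(Mul(-29, -32), Function('n')(Function('R')(h, 0))) = Add(Mul(-29, -32), Mul(Rational(1, 2), Add(10, Pow(Rational(1, 2), 2), Mul(7, Rational(1, 2))))) = Add(928, Mul(Rational(1, 2), Add(10, Rational(1, 4), Rational(7, 2)))) = Add(928, Mul(Rational(1, 2), Rational(55, 4))) = Add(928, Rational(55, 8)) = Rational(7479, 8)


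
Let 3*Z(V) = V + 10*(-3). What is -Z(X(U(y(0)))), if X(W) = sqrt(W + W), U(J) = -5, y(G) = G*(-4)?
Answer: 10 - I*sqrt(10)/3 ≈ 10.0 - 1.0541*I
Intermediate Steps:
y(G) = -4*G
X(W) = sqrt(2)*sqrt(W) (X(W) = sqrt(2*W) = sqrt(2)*sqrt(W))
Z(V) = -10 + V/3 (Z(V) = (V + 10*(-3))/3 = (V - 30)/3 = (-30 + V)/3 = -10 + V/3)
-Z(X(U(y(0)))) = -(-10 + (sqrt(2)*sqrt(-5))/3) = -(-10 + (sqrt(2)*(I*sqrt(5)))/3) = -(-10 + (I*sqrt(10))/3) = -(-10 + I*sqrt(10)/3) = 10 - I*sqrt(10)/3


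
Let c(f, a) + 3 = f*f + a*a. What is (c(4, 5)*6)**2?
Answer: 51984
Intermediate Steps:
c(f, a) = -3 + a**2 + f**2 (c(f, a) = -3 + (f*f + a*a) = -3 + (f**2 + a**2) = -3 + (a**2 + f**2) = -3 + a**2 + f**2)
(c(4, 5)*6)**2 = ((-3 + 5**2 + 4**2)*6)**2 = ((-3 + 25 + 16)*6)**2 = (38*6)**2 = 228**2 = 51984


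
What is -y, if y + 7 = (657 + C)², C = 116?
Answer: -597522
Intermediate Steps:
y = 597522 (y = -7 + (657 + 116)² = -7 + 773² = -7 + 597529 = 597522)
-y = -1*597522 = -597522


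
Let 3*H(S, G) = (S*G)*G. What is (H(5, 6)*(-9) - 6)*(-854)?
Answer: 466284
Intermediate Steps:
H(S, G) = S*G²/3 (H(S, G) = ((S*G)*G)/3 = ((G*S)*G)/3 = (S*G²)/3 = S*G²/3)
(H(5, 6)*(-9) - 6)*(-854) = (((⅓)*5*6²)*(-9) - 6)*(-854) = (((⅓)*5*36)*(-9) - 6)*(-854) = (60*(-9) - 6)*(-854) = (-540 - 6)*(-854) = -546*(-854) = 466284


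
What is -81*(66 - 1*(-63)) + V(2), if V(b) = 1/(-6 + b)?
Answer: -41797/4 ≈ -10449.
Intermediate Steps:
-81*(66 - 1*(-63)) + V(2) = -81*(66 - 1*(-63)) + 1/(-6 + 2) = -81*(66 + 63) + 1/(-4) = -81*129 - 1/4 = -10449 - 1/4 = -41797/4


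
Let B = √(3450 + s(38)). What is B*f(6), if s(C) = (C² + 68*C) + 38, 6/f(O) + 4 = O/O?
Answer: -4*√1879 ≈ -173.39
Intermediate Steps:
f(O) = -2 (f(O) = 6/(-4 + O/O) = 6/(-4 + 1) = 6/(-3) = 6*(-⅓) = -2)
s(C) = 38 + C² + 68*C
B = 2*√1879 (B = √(3450 + (38 + 38² + 68*38)) = √(3450 + (38 + 1444 + 2584)) = √(3450 + 4066) = √7516 = 2*√1879 ≈ 86.695)
B*f(6) = (2*√1879)*(-2) = -4*√1879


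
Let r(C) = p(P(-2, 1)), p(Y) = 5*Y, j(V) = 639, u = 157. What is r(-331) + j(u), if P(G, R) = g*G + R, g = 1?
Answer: 634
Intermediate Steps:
P(G, R) = G + R (P(G, R) = 1*G + R = G + R)
r(C) = -5 (r(C) = 5*(-2 + 1) = 5*(-1) = -5)
r(-331) + j(u) = -5 + 639 = 634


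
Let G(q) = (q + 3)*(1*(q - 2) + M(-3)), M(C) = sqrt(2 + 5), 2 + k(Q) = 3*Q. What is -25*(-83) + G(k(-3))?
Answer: 2179 - 8*sqrt(7) ≈ 2157.8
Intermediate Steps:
k(Q) = -2 + 3*Q
M(C) = sqrt(7)
G(q) = (3 + q)*(-2 + q + sqrt(7)) (G(q) = (q + 3)*(1*(q - 2) + sqrt(7)) = (3 + q)*(1*(-2 + q) + sqrt(7)) = (3 + q)*((-2 + q) + sqrt(7)) = (3 + q)*(-2 + q + sqrt(7)))
-25*(-83) + G(k(-3)) = -25*(-83) + (-6 + (-2 + 3*(-3)) + (-2 + 3*(-3))**2 + 3*sqrt(7) + (-2 + 3*(-3))*sqrt(7)) = 2075 + (-6 + (-2 - 9) + (-2 - 9)**2 + 3*sqrt(7) + (-2 - 9)*sqrt(7)) = 2075 + (-6 - 11 + (-11)**2 + 3*sqrt(7) - 11*sqrt(7)) = 2075 + (-6 - 11 + 121 + 3*sqrt(7) - 11*sqrt(7)) = 2075 + (104 - 8*sqrt(7)) = 2179 - 8*sqrt(7)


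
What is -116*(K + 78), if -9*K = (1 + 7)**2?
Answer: -74008/9 ≈ -8223.1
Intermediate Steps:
K = -64/9 (K = -(1 + 7)**2/9 = -1/9*8**2 = -1/9*64 = -64/9 ≈ -7.1111)
-116*(K + 78) = -116*(-64/9 + 78) = -116*638/9 = -74008/9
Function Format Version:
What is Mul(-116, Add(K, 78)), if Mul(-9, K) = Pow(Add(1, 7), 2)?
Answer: Rational(-74008, 9) ≈ -8223.1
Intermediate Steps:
K = Rational(-64, 9) (K = Mul(Rational(-1, 9), Pow(Add(1, 7), 2)) = Mul(Rational(-1, 9), Pow(8, 2)) = Mul(Rational(-1, 9), 64) = Rational(-64, 9) ≈ -7.1111)
Mul(-116, Add(K, 78)) = Mul(-116, Add(Rational(-64, 9), 78)) = Mul(-116, Rational(638, 9)) = Rational(-74008, 9)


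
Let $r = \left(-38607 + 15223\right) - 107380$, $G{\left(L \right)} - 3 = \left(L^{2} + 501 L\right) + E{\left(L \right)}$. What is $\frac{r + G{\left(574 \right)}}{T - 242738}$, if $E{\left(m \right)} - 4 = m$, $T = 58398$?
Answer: $- \frac{486867}{184340} \approx -2.6411$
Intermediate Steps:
$E{\left(m \right)} = 4 + m$
$G{\left(L \right)} = 7 + L^{2} + 502 L$ ($G{\left(L \right)} = 3 + \left(\left(L^{2} + 501 L\right) + \left(4 + L\right)\right) = 3 + \left(4 + L^{2} + 502 L\right) = 7 + L^{2} + 502 L$)
$r = -130764$ ($r = -23384 - 107380 = -130764$)
$\frac{r + G{\left(574 \right)}}{T - 242738} = \frac{-130764 + \left(7 + 574^{2} + 502 \cdot 574\right)}{58398 - 242738} = \frac{-130764 + \left(7 + 329476 + 288148\right)}{-184340} = \left(-130764 + 617631\right) \left(- \frac{1}{184340}\right) = 486867 \left(- \frac{1}{184340}\right) = - \frac{486867}{184340}$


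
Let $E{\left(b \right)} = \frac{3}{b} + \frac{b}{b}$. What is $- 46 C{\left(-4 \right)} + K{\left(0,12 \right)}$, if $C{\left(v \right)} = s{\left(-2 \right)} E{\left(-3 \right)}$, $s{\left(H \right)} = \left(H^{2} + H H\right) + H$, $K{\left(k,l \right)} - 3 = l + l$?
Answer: $27$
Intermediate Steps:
$K{\left(k,l \right)} = 3 + 2 l$ ($K{\left(k,l \right)} = 3 + \left(l + l\right) = 3 + 2 l$)
$s{\left(H \right)} = H + 2 H^{2}$ ($s{\left(H \right)} = \left(H^{2} + H^{2}\right) + H = 2 H^{2} + H = H + 2 H^{2}$)
$E{\left(b \right)} = 1 + \frac{3}{b}$ ($E{\left(b \right)} = \frac{3}{b} + 1 = 1 + \frac{3}{b}$)
$C{\left(v \right)} = 0$ ($C{\left(v \right)} = - 2 \left(1 + 2 \left(-2\right)\right) \frac{3 - 3}{-3} = - 2 \left(1 - 4\right) \left(\left(- \frac{1}{3}\right) 0\right) = \left(-2\right) \left(-3\right) 0 = 6 \cdot 0 = 0$)
$- 46 C{\left(-4 \right)} + K{\left(0,12 \right)} = \left(-46\right) 0 + \left(3 + 2 \cdot 12\right) = 0 + \left(3 + 24\right) = 0 + 27 = 27$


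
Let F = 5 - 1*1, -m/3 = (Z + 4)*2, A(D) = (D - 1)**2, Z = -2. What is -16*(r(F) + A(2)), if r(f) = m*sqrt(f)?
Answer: 368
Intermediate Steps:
A(D) = (-1 + D)**2
m = -12 (m = -3*(-2 + 4)*2 = -6*2 = -3*4 = -12)
F = 4 (F = 5 - 1 = 4)
r(f) = -12*sqrt(f)
-16*(r(F) + A(2)) = -16*(-12*sqrt(4) + (-1 + 2)**2) = -16*(-12*2 + 1**2) = -16*(-24 + 1) = -16*(-23) = 368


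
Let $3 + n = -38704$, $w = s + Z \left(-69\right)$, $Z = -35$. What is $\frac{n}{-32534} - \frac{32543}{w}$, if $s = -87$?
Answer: $- \frac{484322033}{37869576} \approx -12.789$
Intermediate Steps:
$w = 2328$ ($w = -87 - -2415 = -87 + 2415 = 2328$)
$n = -38707$ ($n = -3 - 38704 = -38707$)
$\frac{n}{-32534} - \frac{32543}{w} = - \frac{38707}{-32534} - \frac{32543}{2328} = \left(-38707\right) \left(- \frac{1}{32534}\right) - \frac{32543}{2328} = \frac{38707}{32534} - \frac{32543}{2328} = - \frac{484322033}{37869576}$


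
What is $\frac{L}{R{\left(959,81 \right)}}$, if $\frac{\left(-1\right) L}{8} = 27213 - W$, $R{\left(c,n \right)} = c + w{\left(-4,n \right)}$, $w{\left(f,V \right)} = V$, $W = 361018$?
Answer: $\frac{66761}{26} \approx 2567.7$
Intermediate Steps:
$R{\left(c,n \right)} = c + n$
$L = 2670440$ ($L = - 8 \left(27213 - 361018\right) = \left(-8\right) \left(-333805\right) = 2670440$)
$\frac{L}{R{\left(959,81 \right)}} = \frac{2670440}{959 + 81} = \frac{2670440}{1040} = 2670440 \cdot \frac{1}{1040} = \frac{66761}{26}$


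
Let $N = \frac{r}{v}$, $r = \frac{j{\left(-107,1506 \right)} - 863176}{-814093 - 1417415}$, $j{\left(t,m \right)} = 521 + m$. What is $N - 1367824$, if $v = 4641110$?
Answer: $- \frac{14166107385786455971}{10356674093880} \approx -1.3678 \cdot 10^{6}$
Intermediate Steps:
$r = \frac{861149}{2231508}$ ($r = \frac{\left(521 + 1506\right) - 863176}{-814093 - 1417415} = \frac{2027 - 863176}{-2231508} = \left(-861149\right) \left(- \frac{1}{2231508}\right) = \frac{861149}{2231508} \approx 0.3859$)
$N = \frac{861149}{10356674093880}$ ($N = \frac{861149}{2231508 \cdot 4641110} = \frac{861149}{2231508} \cdot \frac{1}{4641110} = \frac{861149}{10356674093880} \approx 8.3149 \cdot 10^{-8}$)
$N - 1367824 = \frac{861149}{10356674093880} - 1367824 = - \frac{14166107385786455971}{10356674093880}$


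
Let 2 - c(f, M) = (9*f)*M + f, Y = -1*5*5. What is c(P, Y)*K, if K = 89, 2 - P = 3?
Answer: -19758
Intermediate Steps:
P = -1 (P = 2 - 1*3 = 2 - 3 = -1)
Y = -25 (Y = -5*5 = -25)
c(f, M) = 2 - f - 9*M*f (c(f, M) = 2 - ((9*f)*M + f) = 2 - (9*M*f + f) = 2 - (f + 9*M*f) = 2 + (-f - 9*M*f) = 2 - f - 9*M*f)
c(P, Y)*K = (2 - 1*(-1) - 9*(-25)*(-1))*89 = (2 + 1 - 225)*89 = -222*89 = -19758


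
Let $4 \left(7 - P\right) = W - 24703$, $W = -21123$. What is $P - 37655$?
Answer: $- \frac{52383}{2} \approx -26192.0$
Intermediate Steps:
$P = \frac{22927}{2}$ ($P = 7 - \frac{-21123 - 24703}{4} = 7 - - \frac{22913}{2} = 7 + \frac{22913}{2} = \frac{22927}{2} \approx 11464.0$)
$P - 37655 = \frac{22927}{2} - 37655 = - \frac{52383}{2}$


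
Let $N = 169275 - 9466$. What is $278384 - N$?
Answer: $118575$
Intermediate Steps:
$N = 159809$ ($N = 169275 - 9466 = 159809$)
$278384 - N = 278384 - 159809 = 118575$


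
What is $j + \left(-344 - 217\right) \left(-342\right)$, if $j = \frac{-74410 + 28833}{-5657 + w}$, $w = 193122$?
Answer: $\frac{35967364253}{187465} \approx 1.9186 \cdot 10^{5}$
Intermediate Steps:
$j = - \frac{45577}{187465}$ ($j = \frac{-74410 + 28833}{-5657 + 193122} = - \frac{45577}{187465} \approx -0.24312$)
$j + \left(-344 - 217\right) \left(-342\right) = - \frac{45577}{187465} + \left(-344 - 217\right) \left(-342\right) = - \frac{45577}{187465} - -191862 = - \frac{45577}{187465} + 191862 = \frac{35967364253}{187465}$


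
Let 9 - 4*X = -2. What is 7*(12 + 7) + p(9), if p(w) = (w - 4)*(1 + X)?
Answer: 607/4 ≈ 151.75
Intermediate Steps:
X = 11/4 (X = 9/4 - ¼*(-2) = 9/4 + ½ = 11/4 ≈ 2.7500)
p(w) = -15 + 15*w/4 (p(w) = (w - 4)*(1 + 11/4) = (-4 + w)*(15/4) = -15 + 15*w/4)
7*(12 + 7) + p(9) = 7*(12 + 7) + (-15 + (15/4)*9) = 7*19 + (-15 + 135/4) = 133 + 75/4 = 607/4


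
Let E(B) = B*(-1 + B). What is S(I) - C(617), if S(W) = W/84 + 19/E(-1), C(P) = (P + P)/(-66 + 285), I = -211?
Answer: 8299/6132 ≈ 1.3534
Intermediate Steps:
C(P) = 2*P/219 (C(P) = (2*P)/219 = (2*P)*(1/219) = 2*P/219)
S(W) = 19/2 + W/84 (S(W) = W/84 + 19/((-(-1 - 1))) = W*(1/84) + 19/((-1*(-2))) = W/84 + 19/2 = 19/2 + W/84)
S(I) - C(617) = (19/2 + (1/84)*(-211)) - 2*617/219 = (19/2 - 211/84) - 1*1234/219 = 587/84 - 1234/219 = 8299/6132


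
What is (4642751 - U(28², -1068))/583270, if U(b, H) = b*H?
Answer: 5480063/583270 ≈ 9.3954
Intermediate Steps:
U(b, H) = H*b
(4642751 - U(28², -1068))/583270 = (4642751 - (-1068)*28²)/583270 = (4642751 - (-1068)*784)*(1/583270) = (4642751 - 1*(-837312))*(1/583270) = (4642751 + 837312)*(1/583270) = 5480063*(1/583270) = 5480063/583270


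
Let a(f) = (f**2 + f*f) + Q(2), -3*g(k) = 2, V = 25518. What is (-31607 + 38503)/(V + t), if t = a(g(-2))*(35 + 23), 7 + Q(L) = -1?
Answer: 31032/112975 ≈ 0.27468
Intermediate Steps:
g(k) = -2/3 (g(k) = -1/3*2 = -2/3)
Q(L) = -8 (Q(L) = -7 - 1 = -8)
a(f) = -8 + 2*f**2 (a(f) = (f**2 + f*f) - 8 = (f**2 + f**2) - 8 = 2*f**2 - 8 = -8 + 2*f**2)
t = -3712/9 (t = (-8 + 2*(-2/3)**2)*(35 + 23) = (-8 + 2*(4/9))*58 = (-8 + 8/9)*58 = -64/9*58 = -3712/9 ≈ -412.44)
(-31607 + 38503)/(V + t) = (-31607 + 38503)/(25518 - 3712/9) = 6896/(225950/9) = 6896*(9/225950) = 31032/112975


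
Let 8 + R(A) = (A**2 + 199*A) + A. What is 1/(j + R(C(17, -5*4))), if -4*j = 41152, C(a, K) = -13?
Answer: -1/12727 ≈ -7.8573e-5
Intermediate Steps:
j = -10288 (j = -1/4*41152 = -10288)
R(A) = -8 + A**2 + 200*A (R(A) = -8 + ((A**2 + 199*A) + A) = -8 + (A**2 + 200*A) = -8 + A**2 + 200*A)
1/(j + R(C(17, -5*4))) = 1/(-10288 + (-8 + (-13)**2 + 200*(-13))) = 1/(-10288 + (-8 + 169 - 2600)) = 1/(-10288 - 2439) = 1/(-12727) = -1/12727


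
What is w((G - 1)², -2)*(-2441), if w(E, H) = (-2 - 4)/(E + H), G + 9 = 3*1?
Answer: 14646/47 ≈ 311.62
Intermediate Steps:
G = -6 (G = -9 + 3*1 = -9 + 3 = -6)
w(E, H) = -6/(E + H)
w((G - 1)², -2)*(-2441) = -6/((-6 - 1)² - 2)*(-2441) = -6/((-7)² - 2)*(-2441) = -6/(49 - 2)*(-2441) = -6/47*(-2441) = 14646/47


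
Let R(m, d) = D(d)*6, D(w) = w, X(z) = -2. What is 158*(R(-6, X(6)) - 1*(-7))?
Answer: -790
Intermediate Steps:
R(m, d) = 6*d (R(m, d) = d*6 = 6*d)
158*(R(-6, X(6)) - 1*(-7)) = 158*(6*(-2) - 1*(-7)) = 158*(-12 + 7) = 158*(-5) = -790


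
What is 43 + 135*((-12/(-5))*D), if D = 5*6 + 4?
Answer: 11059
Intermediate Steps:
D = 34 (D = 30 + 4 = 34)
43 + 135*((-12/(-5))*D) = 43 + 135*(-12/(-5)*34) = 43 + 135*(-12*(-1)/5*34) = 43 + 135*(-4*(-⅗)*34) = 43 + 135*((12/5)*34) = 43 + 135*(408/5) = 43 + 11016 = 11059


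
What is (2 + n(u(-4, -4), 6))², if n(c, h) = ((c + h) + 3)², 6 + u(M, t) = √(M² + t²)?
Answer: 3001 + 2064*√2 ≈ 5919.9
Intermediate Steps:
u(M, t) = -6 + √(M² + t²)
n(c, h) = (3 + c + h)²
(2 + n(u(-4, -4), 6))² = (2 + (3 + (-6 + √((-4)² + (-4)²)) + 6)²)² = (2 + (3 + (-6 + √(16 + 16)) + 6)²)² = (2 + (3 + (-6 + √32) + 6)²)² = (2 + (3 + (-6 + 4*√2) + 6)²)² = (2 + (3 + 4*√2)²)²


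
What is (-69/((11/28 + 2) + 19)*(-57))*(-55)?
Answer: -6056820/599 ≈ -10112.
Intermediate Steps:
(-69/((11/28 + 2) + 19)*(-57))*(-55) = (-69/(67/28 + 19)*(-57))*(-55) = (-69/599/28*(-57))*(-55) = (-69*28/599*(-57))*(-55) = -1932/599*(-57)*(-55) = (110124/599)*(-55) = -6056820/599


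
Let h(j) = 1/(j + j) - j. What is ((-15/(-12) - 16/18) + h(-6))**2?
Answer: 12769/324 ≈ 39.411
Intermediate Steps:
h(j) = 1/(2*j) - j
((-15/(-12) - 16/18) + h(-6))**2 = ((-15/(-12) - 16/18) + ((1/2)/(-6) - 1*(-6)))**2 = ((-15*(-1/12) - 16*1/18) + ((1/2)*(-1/6) + 6))**2 = ((5/4 - 8/9) + (-1/12 + 6))**2 = (13/36 + 71/12)**2 = (113/18)**2 = 12769/324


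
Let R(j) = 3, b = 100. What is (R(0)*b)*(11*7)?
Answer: 23100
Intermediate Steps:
(R(0)*b)*(11*7) = (3*100)*(11*7) = 300*77 = 23100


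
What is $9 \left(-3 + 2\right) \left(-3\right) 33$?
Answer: $891$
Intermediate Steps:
$9 \left(-3 + 2\right) \left(-3\right) 33 = 9 \left(\left(-1\right) \left(-3\right)\right) 33 = 9 \cdot 3 \cdot 33 = 27 \cdot 33 = 891$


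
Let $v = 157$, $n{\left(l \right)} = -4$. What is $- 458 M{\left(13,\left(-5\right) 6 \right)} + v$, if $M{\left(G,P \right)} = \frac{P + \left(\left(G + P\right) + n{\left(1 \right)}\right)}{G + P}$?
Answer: $-1217$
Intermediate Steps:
$M{\left(G,P \right)} = \frac{-4 + G + 2 P}{G + P}$ ($M{\left(G,P \right)} = \frac{P - \left(4 - G - P\right)}{G + P} = \frac{P + \left(-4 + G + P\right)}{G + P} = \frac{-4 + G + 2 P}{G + P}$)
$- 458 M{\left(13,\left(-5\right) 6 \right)} + v = - 458 \frac{-4 + 13 + 2 \left(\left(-5\right) 6\right)}{13 - 30} + 157 = - 458 \frac{-4 + 13 + 2 \left(-30\right)}{13 - 30} + 157 = - 458 \frac{-4 + 13 - 60}{-17} + 157 = - 458 \left(\left(- \frac{1}{17}\right) \left(-51\right)\right) + 157 = \left(-458\right) 3 + 157 = -1374 + 157 = -1217$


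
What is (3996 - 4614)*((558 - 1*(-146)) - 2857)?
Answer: 1330554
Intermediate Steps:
(3996 - 4614)*((558 - 1*(-146)) - 2857) = -618*((558 + 146) - 2857) = -618*(704 - 2857) = -618*(-2153) = 1330554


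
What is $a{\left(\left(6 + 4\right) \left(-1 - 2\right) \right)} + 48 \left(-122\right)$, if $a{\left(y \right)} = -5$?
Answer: $-5861$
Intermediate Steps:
$a{\left(\left(6 + 4\right) \left(-1 - 2\right) \right)} + 48 \left(-122\right) = -5 + 48 \left(-122\right) = -5 - 5856 = -5861$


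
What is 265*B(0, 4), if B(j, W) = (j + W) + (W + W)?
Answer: 3180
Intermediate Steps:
B(j, W) = j + 3*W (B(j, W) = (W + j) + 2*W = j + 3*W)
265*B(0, 4) = 265*(0 + 3*4) = 265*(0 + 12) = 265*12 = 3180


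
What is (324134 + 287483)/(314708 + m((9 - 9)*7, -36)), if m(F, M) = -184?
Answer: 611617/314524 ≈ 1.9446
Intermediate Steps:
(324134 + 287483)/(314708 + m((9 - 9)*7, -36)) = (324134 + 287483)/(314708 - 184) = 611617/314524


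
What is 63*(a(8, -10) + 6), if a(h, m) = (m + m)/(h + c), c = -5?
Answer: -42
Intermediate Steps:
a(h, m) = 2*m/(-5 + h) (a(h, m) = (m + m)/(h - 5) = (2*m)/(-5 + h) = 2*m/(-5 + h))
63*(a(8, -10) + 6) = 63*(2*(-10)/(-5 + 8) + 6) = 63*(2*(-10)/3 + 6) = 63*(2*(-10)*(⅓) + 6) = 63*(-20/3 + 6) = 63*(-⅔) = -42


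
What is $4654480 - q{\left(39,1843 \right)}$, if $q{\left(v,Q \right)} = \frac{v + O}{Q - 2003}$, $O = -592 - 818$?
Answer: $\frac{744715429}{160} \approx 4.6545 \cdot 10^{6}$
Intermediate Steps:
$O = -1410$
$q{\left(v,Q \right)} = \frac{-1410 + v}{-2003 + Q}$ ($q{\left(v,Q \right)} = \frac{v - 1410}{Q - 2003} = \frac{-1410 + v}{-2003 + Q}$)
$4654480 - q{\left(39,1843 \right)} = 4654480 - \frac{-1410 + 39}{-2003 + 1843} = 4654480 - \frac{1}{-160} \left(-1371\right) = 4654480 - \left(- \frac{1}{160}\right) \left(-1371\right) = 4654480 - \frac{1371}{160} = \frac{744715429}{160}$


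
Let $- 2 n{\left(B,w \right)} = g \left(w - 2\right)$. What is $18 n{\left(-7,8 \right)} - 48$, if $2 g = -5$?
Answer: $87$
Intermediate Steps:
$g = - \frac{5}{2}$ ($g = \frac{1}{2} \left(-5\right) = - \frac{5}{2} \approx -2.5$)
$n{\left(B,w \right)} = - \frac{5}{2} + \frac{5 w}{4}$ ($n{\left(B,w \right)} = - \frac{\left(- \frac{5}{2}\right) \left(w - 2\right)}{2} = - \frac{\left(- \frac{5}{2}\right) \left(-2 + w\right)}{2} = - \frac{5 - \frac{5 w}{2}}{2} = - \frac{5}{2} + \frac{5 w}{4}$)
$18 n{\left(-7,8 \right)} - 48 = 18 \left(- \frac{5}{2} + \frac{5}{4} \cdot 8\right) - 48 = 18 \left(- \frac{5}{2} + 10\right) - 48 = 18 \cdot \frac{15}{2} - 48 = 135 - 48 = 87$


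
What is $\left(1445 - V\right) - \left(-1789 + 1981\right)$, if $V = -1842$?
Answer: $3095$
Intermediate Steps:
$\left(1445 - V\right) - \left(-1789 + 1981\right) = \left(1445 - -1842\right) - \left(-1789 + 1981\right) = \left(1445 + 1842\right) - 192 = 3287 - 192 = 3095$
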